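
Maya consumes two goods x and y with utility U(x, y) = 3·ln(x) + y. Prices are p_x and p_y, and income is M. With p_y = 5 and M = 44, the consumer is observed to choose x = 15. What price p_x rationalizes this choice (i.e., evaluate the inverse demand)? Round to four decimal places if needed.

Set MRS = p_x/p_y: (3/x)/1 = p_x/p_y.
So x*(p_x,p_y) = 3·p_y/p_x, independent of income; and y* = (M − 3·p_y)/p_y.
Set x* = 15 in the demand function and solve for p_x: p_x = 1.

p_x = 1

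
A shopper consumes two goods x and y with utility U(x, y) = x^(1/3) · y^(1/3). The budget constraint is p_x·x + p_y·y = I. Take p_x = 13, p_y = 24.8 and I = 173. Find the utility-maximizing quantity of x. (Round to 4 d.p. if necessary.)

x* = 6.6538

Demand: x*(p_x,p_y,I) = 0.5·I/p_x and y* = 0.5·I/p_y.
At p_x=13, p_y=24.8, I=173: x* = 0.5·173/13 = 6.6538.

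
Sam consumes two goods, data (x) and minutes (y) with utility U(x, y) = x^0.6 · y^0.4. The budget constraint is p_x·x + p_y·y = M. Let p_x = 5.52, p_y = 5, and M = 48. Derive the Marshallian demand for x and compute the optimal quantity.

MU_x/MU_y = (0.6·y)/(0.4·x); tangency sets this equal to p_x/p_y.
So 0.6·p_y·y = 0.4·p_x·x; combined with the budget, a share 0.6 of income goes to x.
Demand: x*(p_x,p_y,M) = 0.6·M/p_x and y* = 0.4·M/p_y.
At p_x=5.52, p_y=5, M=48: x* = 0.6·48/5.52 = 5.2174.

x* = 5.2174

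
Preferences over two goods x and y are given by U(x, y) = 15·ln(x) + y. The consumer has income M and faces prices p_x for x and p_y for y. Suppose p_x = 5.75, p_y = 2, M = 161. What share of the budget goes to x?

MU_x = 15/x, MU_y = 1. Tangency: 15/x = p_x/p_y.
So x*(p_x,p_y) = 15·p_y/p_x, independent of income; and y* = (M − 15·p_y)/p_y.
At the given prices: x* = 15·2/5.75 = 5.2174, and y* = 65.5.
Expenditure on x: 5.75·5.2174 = 30; share = 0.1863.

share on x = 0.1863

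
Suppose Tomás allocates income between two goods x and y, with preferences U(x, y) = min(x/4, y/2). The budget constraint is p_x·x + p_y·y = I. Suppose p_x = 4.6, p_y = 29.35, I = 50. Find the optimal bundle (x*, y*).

x* = 2.594, y* = 1.297

Leontief preferences: the optimum is at the kink where x/4 = y/2, i.e. y = (1/2)·x.
Budget: p_x·x + p_y·(1/2)·x = I, so (4·p_x + 2·p_y)·x = 4·I.
Demand: x*(p_x,p_y,I) = 4·I/(4·p_x + 2·p_y), y* = 2·I/(4·p_x + 2·p_y).
Here 4·4.6 + 2·29.35 = 77.1, giving x* = 2.594 and y* = 1.297.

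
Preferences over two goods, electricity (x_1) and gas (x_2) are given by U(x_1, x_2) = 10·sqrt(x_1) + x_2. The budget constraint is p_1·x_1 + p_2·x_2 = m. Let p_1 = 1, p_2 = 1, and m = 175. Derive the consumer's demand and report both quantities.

x_1* = 25, x_2* = 150

Utility is quasi-linear in x_2; the FOC for x_1 is 5/√x_1 = p_1/p_2.
Thus x_1* = (5·p_2/p_1)² — independent of m — with the rest of income spent on x_2.
Plugging in: x_1* = (5·1/1)² = 25, x_2* = 150.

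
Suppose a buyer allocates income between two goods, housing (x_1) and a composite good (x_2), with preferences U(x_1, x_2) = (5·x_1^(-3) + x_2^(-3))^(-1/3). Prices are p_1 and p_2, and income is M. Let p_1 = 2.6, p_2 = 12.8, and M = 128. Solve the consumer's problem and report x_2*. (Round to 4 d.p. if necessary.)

x_2* = 6.8849

MRS = MU_x_1/MU_x_2 = 5·(x_2/x_1)^(4). Set equal to p_1/p_2.
Solve for the ratio: x_2/x_1 = [(1/5)·p_1/p_2]^(0.25).
Substitute x_2 = (x_2/x_1)·x_1 into the budget: x_1* = M/(p_1 + p_2·(x_2/x_1)).
Numerically x_2/x_1 = 0.44895, so x_1* = 128/(2.6 + 12.8·0.44895) = 15.3357 and x_2* = 0.44895·15.3357 = 6.8849.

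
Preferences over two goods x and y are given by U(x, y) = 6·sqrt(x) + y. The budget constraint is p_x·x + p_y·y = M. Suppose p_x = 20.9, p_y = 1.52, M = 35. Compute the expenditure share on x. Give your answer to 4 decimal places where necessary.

share on x = 0.0284

Solve: √x = 3·p_y/p_x, so x*(p_x,p_y) = (3·p_y/p_x)², and y* = (M − p_x·x*)/p_y.
Plugging in: x* = (3·1.52/20.9)² = 0.0476, y* = 22.3718.
Expenditure on x: 20.9·0.0476 = 0.9949; share = 0.0284.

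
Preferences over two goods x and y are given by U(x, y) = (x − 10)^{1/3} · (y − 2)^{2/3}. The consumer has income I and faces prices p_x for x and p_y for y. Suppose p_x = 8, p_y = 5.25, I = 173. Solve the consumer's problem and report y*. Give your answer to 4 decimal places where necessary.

y* = 12.4762

After buying the subsistence bundle (10, 2), a share 1/3 of the remaining income goes to x: x* = 10 + 1/3·(I − 10p_x − 2p_y)/p_x.
Discretionary income = 173 − 10·8 − 2·5.25 = 82.5; y* = 2 + 2/3·82.5/5.25 = 12.4762.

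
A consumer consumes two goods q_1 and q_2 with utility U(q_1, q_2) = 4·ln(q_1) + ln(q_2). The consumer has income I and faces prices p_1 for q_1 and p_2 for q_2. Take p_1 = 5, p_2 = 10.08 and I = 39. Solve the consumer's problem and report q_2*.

q_2* = 0.7738

The MRS is 4·q_2/q_1. Set MRS = p_1/p_2.
So 4·p_2·q_2 = p_1·q_1; combined with the budget, a share 0.8 of income goes to q_1.
Demand: q_1*(p_1,p_2,I) = 0.8·I/p_1 and q_2* = 0.2·I/p_2.
At p_1=5, p_2=10.08, I=39: q_2* = 0.2·39/10.08 = 0.7738.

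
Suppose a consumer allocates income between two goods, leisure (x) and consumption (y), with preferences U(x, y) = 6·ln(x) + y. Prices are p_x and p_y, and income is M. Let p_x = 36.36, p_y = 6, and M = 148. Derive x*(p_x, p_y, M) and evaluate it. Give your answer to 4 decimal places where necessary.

x* = 0.9901

Set MRS = p_x/p_y: (6/x)/1 = p_x/p_y.
So x*(p_x,p_y) = 6·p_y/p_x, independent of income; and y* = (M − 6·p_y)/p_y.
At the given prices: x* = 6·6/36.36 = 0.9901.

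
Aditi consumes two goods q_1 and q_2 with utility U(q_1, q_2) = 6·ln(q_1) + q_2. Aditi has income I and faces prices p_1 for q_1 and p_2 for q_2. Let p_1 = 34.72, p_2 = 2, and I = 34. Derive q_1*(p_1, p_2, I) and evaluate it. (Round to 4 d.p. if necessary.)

Set MRS = p_1/p_2: (6/q_1)/1 = p_1/p_2.
So q_1*(p_1,p_2) = 6·p_2/p_1, independent of income; and q_2* = (I − 6·p_2)/p_2.
At the given prices: q_1* = 6·2/34.72 = 0.3456.

q_1* = 0.3456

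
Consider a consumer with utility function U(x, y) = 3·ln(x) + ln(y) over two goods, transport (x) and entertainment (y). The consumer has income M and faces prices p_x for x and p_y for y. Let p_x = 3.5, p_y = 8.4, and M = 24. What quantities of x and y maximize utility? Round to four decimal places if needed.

The MRS is 3·y/x. Set MRS = p_x/p_y.
So 3·p_y·y = p_x·x; combined with the budget, a share 0.75 of income goes to x.
Demand: x*(p_x,p_y,M) = 0.75·M/p_x and y* = 0.25·M/p_y.
At p_x=3.5, p_y=8.4, M=24: x* = 0.75·24/3.5 = 5.1429, y* = 0.7143.

x* = 5.1429, y* = 0.7143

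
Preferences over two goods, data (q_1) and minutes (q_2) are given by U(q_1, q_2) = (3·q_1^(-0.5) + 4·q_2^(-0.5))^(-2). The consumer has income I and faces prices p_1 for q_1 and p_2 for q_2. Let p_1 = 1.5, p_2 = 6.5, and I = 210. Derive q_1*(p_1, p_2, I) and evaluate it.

MRS = MU_q_1/MU_q_2 = (3/4)·(q_2/q_1)^(1.5). Set equal to p_1/p_2.
Hence q_2/q_1 = ((4/3)·p_1/p_2)^(1/(1.5)), i.e. raised to the 2/3 power.
Substitute q_2 = (q_2/q_1)·q_1 into the budget: q_1* = I/(p_1 + p_2·(q_2/q_1)).
Numerically q_2/q_1 = 0.455769, so q_1* = 210/(1.5 + 6.5·0.455769) = 47.0589.

q_1* = 47.0589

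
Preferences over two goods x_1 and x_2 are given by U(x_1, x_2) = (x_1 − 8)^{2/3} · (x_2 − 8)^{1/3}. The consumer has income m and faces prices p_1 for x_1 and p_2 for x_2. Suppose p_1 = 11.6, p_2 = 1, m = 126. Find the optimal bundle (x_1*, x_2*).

x_1* = 9.4483, x_2* = 16.4

MRS = 2·(x_2−8)/(x_1−8). Tangency with p_1/p_2 gives x_2−8 = (1/2)·(p_1/p_2)·(x_1−8).
After buying the subsistence bundle (8, 8), a share 2/3 of the remaining income goes to x_1: x_1* = 8 + 2/3·(m − 8p_1 − 8p_2)/p_1.
Discretionary income = 126 − 8·11.6 − 8·1 = 25.2; x_1* = 8 + 2/3·25.2/11.6 = 9.4483; x_2* = 8 + 1/3·25.2/1 = 16.4.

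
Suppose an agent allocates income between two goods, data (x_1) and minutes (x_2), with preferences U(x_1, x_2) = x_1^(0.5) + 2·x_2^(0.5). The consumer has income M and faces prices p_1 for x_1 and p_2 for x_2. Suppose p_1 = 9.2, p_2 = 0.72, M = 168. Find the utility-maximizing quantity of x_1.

x_1* = 0.3504

With the ratio pinned down, the budget gives x_1* = M/(p_1 + p_2·(x_2/x_1)) and x_2* = (x_2/x_1)·x_1*.
Numerically x_2/x_1 = 653.08642, so x_1* = 168/(9.2 + 0.72·653.08642) = 0.3504.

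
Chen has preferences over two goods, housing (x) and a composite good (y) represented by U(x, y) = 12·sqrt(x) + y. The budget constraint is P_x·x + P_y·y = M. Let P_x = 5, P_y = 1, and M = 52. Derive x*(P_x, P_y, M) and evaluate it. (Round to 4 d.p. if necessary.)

x* = 1.44

Set MRS = P_x/P_y: 6·x^(−1/2) = P_x/P_y.
Solve: √x = 6·P_y/P_x, so x*(P_x,P_y) = (6·P_y/P_x)², and y* = (M − P_x·x*)/P_y.
Plugging in: x* = (6·1/5)² = 1.44.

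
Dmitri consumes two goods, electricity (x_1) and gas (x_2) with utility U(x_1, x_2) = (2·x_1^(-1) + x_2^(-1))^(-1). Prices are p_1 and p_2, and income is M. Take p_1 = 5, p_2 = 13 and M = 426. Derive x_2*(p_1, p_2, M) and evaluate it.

MRS = MU_x_1/MU_x_2 = 2·(x_2/x_1)^(2). Set equal to p_1/p_2.
Solve for the ratio: x_2/x_1 = [(1/2)·p_1/p_2]^(0.5).
Substitute x_2 = (x_2/x_1)·x_1 into the budget: x_1* = M/(p_1 + p_2·(x_2/x_1)).
Numerically x_2/x_1 = 0.438529, so x_1* = 426/(5 + 13·0.438529) = 39.8098 and x_2* = 0.438529·39.8098 = 17.4578.

x_2* = 17.4578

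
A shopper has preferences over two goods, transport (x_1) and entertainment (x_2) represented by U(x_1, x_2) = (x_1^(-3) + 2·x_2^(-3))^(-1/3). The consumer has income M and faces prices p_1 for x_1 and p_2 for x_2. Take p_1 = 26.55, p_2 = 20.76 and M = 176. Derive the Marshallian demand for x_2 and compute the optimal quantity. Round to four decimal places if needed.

MRS = MU_x_1/MU_x_2 = (1/2)·(x_2/x_1)^(4). Set equal to p_1/p_2.
Hence x_2/x_1 = (2·p_1/p_2)^(1/(4)), i.e. raised to the 0.25 power.
With the ratio pinned down, the budget gives x_1* = M/(p_1 + p_2·(x_2/x_1)) and x_2* = (x_2/x_1)·x_1*.
Numerically x_2/x_1 = 1.26464, so x_1* = 176/(26.55 + 20.76·1.26464) = 3.3331 and x_2* = 1.26464·3.3331 = 4.2152.

x_2* = 4.2152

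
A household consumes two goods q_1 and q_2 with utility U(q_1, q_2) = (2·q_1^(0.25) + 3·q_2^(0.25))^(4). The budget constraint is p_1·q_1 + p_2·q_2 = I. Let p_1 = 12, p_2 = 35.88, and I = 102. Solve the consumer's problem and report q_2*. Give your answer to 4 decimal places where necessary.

From the CES first-order condition, (2/3)·(q_2/q_1)^(0.75) = p_1/p_2.
Hence q_2/q_1 = ((3/2)·p_1/p_2)^(1/(0.75)), i.e. raised to the 4/3 power.
Substitute q_2 = (q_2/q_1)·q_1 into the budget: q_1* = I/(p_1 + p_2·(q_2/q_1)).
Numerically q_2/q_1 = 0.398621, so q_1* = 102/(12 + 35.88·0.398621) = 3.878 and q_2* = 0.398621·3.878 = 1.5458.

q_2* = 1.5458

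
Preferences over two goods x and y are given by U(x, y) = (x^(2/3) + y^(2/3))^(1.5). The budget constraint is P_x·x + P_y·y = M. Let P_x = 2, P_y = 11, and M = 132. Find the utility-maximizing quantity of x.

With the ratio pinned down, the budget gives x* = M/(P_x + P_y·(y/x)) and y* = (y/x)·x*.
Numerically y/x = 0.006011, so x* = 132/(2 + 11·0.006011) = 63.888.

x* = 63.888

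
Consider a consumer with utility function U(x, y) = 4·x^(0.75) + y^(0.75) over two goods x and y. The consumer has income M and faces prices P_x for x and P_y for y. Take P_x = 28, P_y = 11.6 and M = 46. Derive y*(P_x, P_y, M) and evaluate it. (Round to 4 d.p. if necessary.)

From the CES first-order condition, 4·(y/x)^(0.25) = P_x/P_y.
Hence y/x = ((1/4)·P_x/P_y)^(1/(0.25)), i.e. raised to the 4 power.
Substitute y = (y/x)·x into the budget: x* = M/(P_x + P_y·(y/x)).
Numerically y/x = 0.132605, so x* = 46/(28 + 11.6·0.132605) = 1.5573 and y* = 0.132605·1.5573 = 0.2065.

y* = 0.2065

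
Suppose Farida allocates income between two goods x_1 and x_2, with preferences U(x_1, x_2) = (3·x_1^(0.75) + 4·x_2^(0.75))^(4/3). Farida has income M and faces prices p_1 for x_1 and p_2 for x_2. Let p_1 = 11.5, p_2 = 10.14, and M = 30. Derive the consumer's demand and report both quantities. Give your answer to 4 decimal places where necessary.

MRS = MU_x_1/MU_x_2 = (3/4)·(x_2/x_1)^(0.25). Set equal to p_1/p_2.
Hence x_2/x_1 = ((4/3)·p_1/p_2)^(1/(0.25)), i.e. raised to the 4 power.
With the ratio pinned down, the budget gives x_1* = M/(p_1 + p_2·(x_2/x_1)) and x_2* = (x_2/x_1)·x_1*.
Numerically x_2/x_1 = 5.228709, so x_1* = 30/(11.5 + 10.14·5.228709) = 0.465 and x_2* = 5.228709·0.465 = 2.4312.

x_1* = 0.465, x_2* = 2.4312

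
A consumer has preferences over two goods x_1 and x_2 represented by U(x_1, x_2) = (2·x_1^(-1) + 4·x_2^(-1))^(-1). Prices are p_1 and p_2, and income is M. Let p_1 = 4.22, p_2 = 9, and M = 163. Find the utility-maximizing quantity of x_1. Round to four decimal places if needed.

MRS = MU_x_1/MU_x_2 = (1/2)·(x_2/x_1)^(2). Set equal to p_1/p_2.
Hence x_2/x_1 = (2·p_1/p_2)^(1/(2)), i.e. raised to the 0.5 power.
Substitute x_2 = (x_2/x_1)·x_1 into the budget: x_1* = M/(p_1 + p_2·(x_2/x_1)).
Numerically x_2/x_1 = 0.968389, so x_1* = 163/(4.22 + 9·0.968389) = 12.601.

x_1* = 12.601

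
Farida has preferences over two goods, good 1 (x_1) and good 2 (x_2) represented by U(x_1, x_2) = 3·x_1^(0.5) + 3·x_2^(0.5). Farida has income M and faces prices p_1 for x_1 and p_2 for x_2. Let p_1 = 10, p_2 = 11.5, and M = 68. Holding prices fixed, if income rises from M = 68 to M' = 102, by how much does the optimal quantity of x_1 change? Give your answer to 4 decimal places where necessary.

Δx_1* = 1.8186

Numerically x_2/x_1 = 0.756144, so x_1* = 68/(10 + 11.5·0.756144) = 3.6372.
At M' = 102: x_1* = 5.4558. Change: 5.4558 − 3.6372 = 1.8186.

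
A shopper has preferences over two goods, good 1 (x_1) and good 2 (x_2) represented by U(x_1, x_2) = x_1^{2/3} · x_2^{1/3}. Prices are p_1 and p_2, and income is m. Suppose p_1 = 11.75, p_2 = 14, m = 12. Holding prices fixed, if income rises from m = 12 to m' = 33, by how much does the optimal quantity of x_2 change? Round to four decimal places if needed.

Δx_2* = 0.5

MU_x_1/MU_x_2 = (2/3·x_2)/(1/3·x_1); tangency sets this equal to p_1/p_2.
Rearranging, p_2·x_2 = (1/2)·p_1·x_1. Substituting into the budget gives p_1·x_1·(1 + (1/2)) = m.
Demand: x_1*(p_1,p_2,m) = 2/3·m/p_1 and x_2* = 1/3·m/p_2.
At p_1=11.75, p_2=14, m=12: x_2* = 1/3·12/14 = 0.2857.
At m' = 33: x_2* = 0.7857. Change: 0.7857 − 0.2857 = 0.5.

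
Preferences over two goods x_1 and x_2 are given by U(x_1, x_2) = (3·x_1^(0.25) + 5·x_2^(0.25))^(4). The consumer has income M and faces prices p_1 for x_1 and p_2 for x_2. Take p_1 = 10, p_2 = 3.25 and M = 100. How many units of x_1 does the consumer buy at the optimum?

MRS = MU_x_1/MU_x_2 = (3/5)·(x_2/x_1)^(0.75). Set equal to p_1/p_2.
Hence x_2/x_1 = ((5/3)·p_1/p_2)^(1/(0.75)), i.e. raised to the 4/3 power.
With the ratio pinned down, the budget gives x_1* = M/(p_1 + p_2·(x_2/x_1)) and x_2* = (x_2/x_1)·x_1*.
Numerically x_2/x_1 = 8.843425, so x_1* = 100/(10 + 3.25·8.843425) = 2.5812.

x_1* = 2.5812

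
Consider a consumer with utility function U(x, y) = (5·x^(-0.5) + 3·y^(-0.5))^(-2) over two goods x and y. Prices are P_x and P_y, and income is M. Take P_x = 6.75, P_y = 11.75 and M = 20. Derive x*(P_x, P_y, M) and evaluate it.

x* = 1.5966

MRS = MU_x/MU_y = (5/3)·(y/x)^(1.5). Set equal to P_x/P_y.
Hence y/x = ((3/5)·P_x/P_y)^(1/(1.5)), i.e. raised to the 2/3 power.
With the ratio pinned down, the budget gives x* = M/(P_x + P_y·(y/x)) and y* = (y/x)·x*.
Numerically y/x = 0.4916, so x* = 20/(6.75 + 11.75·0.4916) = 1.5966.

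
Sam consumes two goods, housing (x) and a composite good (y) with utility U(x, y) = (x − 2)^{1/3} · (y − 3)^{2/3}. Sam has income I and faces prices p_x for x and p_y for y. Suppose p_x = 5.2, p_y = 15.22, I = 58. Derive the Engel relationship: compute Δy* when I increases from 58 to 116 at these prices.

MRS = (1/2)·(y−3)/(x−2). Tangency with p_x/p_y gives y−3 = 2·(p_x/p_y)·(x−2).
Substituting into the budget: x* = 2 + 1/3·(I − 2·p_x − 3·p_y)/p_x, and y* = 3 + 2/3·(…)/p_y.
Discretionary income = 58 − 2·5.2 − 3·15.22 = 1.94; y* = 3 + 2/3·1.94/15.22 = 3.085.
At I' = 116: y* = 5.6255. Change: 5.6255 − 3.085 = 2.5405.

Δy* = 2.5405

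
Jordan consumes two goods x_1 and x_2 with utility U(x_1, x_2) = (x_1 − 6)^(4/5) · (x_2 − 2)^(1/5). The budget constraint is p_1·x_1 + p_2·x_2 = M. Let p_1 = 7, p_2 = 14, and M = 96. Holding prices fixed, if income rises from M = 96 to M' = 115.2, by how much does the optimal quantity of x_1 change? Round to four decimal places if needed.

Δx_1* = 2.1943

Discretionary income = 96 − 6·7 − 2·14 = 26; x_1* = 6 + 0.8·26/7 = 8.9714.
At M' = 115.2: x_1* = 11.1657. Change: 11.1657 − 8.9714 = 2.1943.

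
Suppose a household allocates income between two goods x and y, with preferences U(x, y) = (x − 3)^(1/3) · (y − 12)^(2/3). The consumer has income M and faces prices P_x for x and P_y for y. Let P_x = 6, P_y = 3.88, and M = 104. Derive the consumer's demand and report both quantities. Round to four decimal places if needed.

x* = 5.1911, y* = 18.7766

MRS = (1/2)·(y−12)/(x−3). Tangency with P_x/P_y gives y−12 = 2·(P_x/P_y)·(x−3).
Substituting into the budget: x* = 3 + 1/3·(M − 3·P_x − 12·P_y)/P_x, and y* = 12 + 2/3·(…)/P_y.
Discretionary income = 104 − 3·6 − 12·3.88 = 39.44; x* = 3 + 1/3·39.44/6 = 5.1911; y* = 12 + 2/3·39.44/3.88 = 18.7766.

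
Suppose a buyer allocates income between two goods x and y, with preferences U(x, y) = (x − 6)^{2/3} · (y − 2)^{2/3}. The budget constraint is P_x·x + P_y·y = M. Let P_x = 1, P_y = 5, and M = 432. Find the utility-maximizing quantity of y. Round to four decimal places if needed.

Let x' = x−6, y' = y−2. MRS = y'/x' = P_x/P_y.
Substituting into the budget: x* = 6 + 0.5·(M − 6·P_x − 2·P_y)/P_x, and y* = 2 + 0.5·(…)/P_y.
Discretionary income = 432 − 6·1 − 2·5 = 416; y* = 2 + 0.5·416/5 = 43.6.

y* = 43.6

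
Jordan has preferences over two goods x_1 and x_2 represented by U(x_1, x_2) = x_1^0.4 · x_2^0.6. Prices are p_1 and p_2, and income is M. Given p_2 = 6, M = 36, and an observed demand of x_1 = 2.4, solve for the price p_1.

Tangency: MRS = (2/3)·x_2/x_1 = p_1/p_2.
So 0.4·p_2·x_2 = 0.6·p_1·x_1; combined with the budget, a share 0.4 of income goes to x_1.
Demand: x_1*(p_1,p_2,M) = 0.4·M/p_1 and x_2* = 0.6·M/p_2.
Set x_1* = 2.4 in the demand function and solve for p_1: p_1 = 6.

p_1 = 6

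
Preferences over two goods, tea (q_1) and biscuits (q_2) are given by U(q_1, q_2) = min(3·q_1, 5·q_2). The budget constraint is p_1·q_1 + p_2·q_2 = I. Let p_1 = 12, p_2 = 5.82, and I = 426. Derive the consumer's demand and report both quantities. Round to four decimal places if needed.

q_1* = 27.4981, q_2* = 16.4988

Demand: q_1*(p_1,p_2,I) = 5·I/(5·p_1 + 3·p_2), q_2* = 3·I/(5·p_1 + 3·p_2).
Here 5·12 + 3·5.82 = 77.46, giving q_1* = 27.4981 and q_2* = 16.4988.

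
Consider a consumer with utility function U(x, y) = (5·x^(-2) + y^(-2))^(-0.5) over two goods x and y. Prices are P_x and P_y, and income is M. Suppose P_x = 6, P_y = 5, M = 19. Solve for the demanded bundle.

x* = 2.0863, y* = 1.2965

Numerically y/x = 0.621447, so x* = 19/(6 + 5·0.621447) = 2.0863 and y* = 0.621447·2.0863 = 1.2965.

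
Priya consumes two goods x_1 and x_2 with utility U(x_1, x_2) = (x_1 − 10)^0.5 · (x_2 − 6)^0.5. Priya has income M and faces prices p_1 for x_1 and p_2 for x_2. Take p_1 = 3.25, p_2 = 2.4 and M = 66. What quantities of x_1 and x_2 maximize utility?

Let x_1' = x_1−10, x_2' = x_2−6. MRS = x_2'/x_1' = p_1/p_2.
After buying the subsistence bundle (10, 6), a share 0.5 of the remaining income goes to x_1: x_1* = 10 + 0.5·(M − 10p_1 − 6p_2)/p_1.
Discretionary income = 66 − 10·3.25 − 6·2.4 = 19.1; x_1* = 10 + 0.5·19.1/3.25 = 12.9385; x_2* = 6 + 0.5·19.1/2.4 = 9.9792.

x_1* = 12.9385, x_2* = 9.9792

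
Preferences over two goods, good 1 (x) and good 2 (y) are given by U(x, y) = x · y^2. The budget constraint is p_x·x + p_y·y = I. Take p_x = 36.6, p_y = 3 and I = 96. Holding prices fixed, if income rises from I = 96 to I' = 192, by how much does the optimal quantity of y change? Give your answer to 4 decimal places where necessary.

The MRS is (1/2)·y/x. Set MRS = p_x/p_y.
So p_y·y = 2·p_x·x; combined with the budget, a share 1/3 of income goes to x.
Demand: x*(p_x,p_y,I) = 1/3·I/p_x and y* = 2/3·I/p_y.
At p_x=36.6, p_y=3, I=96: y* = 2/3·96/3 = 21.3333.
At I' = 192: y* = 42.6667. Change: 42.6667 − 21.3333 = 21.3333.

Δy* = 21.3333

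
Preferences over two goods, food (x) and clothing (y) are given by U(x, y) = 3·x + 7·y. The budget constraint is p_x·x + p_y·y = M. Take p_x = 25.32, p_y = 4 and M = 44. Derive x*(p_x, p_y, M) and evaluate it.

x* = 0

Perfect substitutes: compare marginal utility per dollar. 3/p_x vs 7/p_y → 0.1185 vs 1.75.
y gives more utility per dollar, so spend all income on y: y* = M/p_y, x* = 0.
Numerically: x* = 0, y* = 11.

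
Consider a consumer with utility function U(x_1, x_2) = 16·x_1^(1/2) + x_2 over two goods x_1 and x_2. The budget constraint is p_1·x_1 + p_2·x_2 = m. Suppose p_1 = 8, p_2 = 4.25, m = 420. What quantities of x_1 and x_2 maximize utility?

x_1* = 18.0625, x_2* = 64.8235

Utility is quasi-linear in x_2; the FOC for x_1 is 8/√x_1 = p_1/p_2.
Solve: √x_1 = 8·p_2/p_1, so x_1*(p_1,p_2) = (8·p_2/p_1)², and x_2* = (m − p_1·x_1*)/p_2.
Plugging in: x_1* = (8·4.25/8)² = 18.0625, x_2* = 64.8235.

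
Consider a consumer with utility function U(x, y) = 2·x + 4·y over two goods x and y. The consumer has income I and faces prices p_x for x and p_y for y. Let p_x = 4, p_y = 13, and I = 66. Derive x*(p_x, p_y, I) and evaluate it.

x gives more utility per dollar, so spend all income on x: x* = I/p_x, y* = 0.
Numerically: x* = 16.5, y* = 0.

x* = 16.5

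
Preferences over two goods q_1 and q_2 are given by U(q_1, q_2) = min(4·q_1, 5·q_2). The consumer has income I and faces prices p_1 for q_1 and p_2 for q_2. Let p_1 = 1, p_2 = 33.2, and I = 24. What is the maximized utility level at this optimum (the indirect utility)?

V = 3.4833

Demand: q_1*(p_1,p_2,I) = 5·I/(5·p_1 + 4·p_2), q_2* = 4·I/(5·p_1 + 4·p_2).
Here 5·1 + 4·33.2 = 137.8, giving q_1* = 0.8708 and q_2* = 0.6967.
Utility at the optimum: U(0.8708, 0.6967) = 3.4833.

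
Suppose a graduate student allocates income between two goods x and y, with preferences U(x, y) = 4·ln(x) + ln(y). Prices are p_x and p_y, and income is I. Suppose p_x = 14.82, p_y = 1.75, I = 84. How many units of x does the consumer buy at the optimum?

x* = 4.5344

Tangency: MRS = 4·y/x = p_x/p_y.
So 4·p_y·y = p_x·x; combined with the budget, a share 0.8 of income goes to x.
Demand: x*(p_x,p_y,I) = 0.8·I/p_x and y* = 0.2·I/p_y.
At p_x=14.82, p_y=1.75, I=84: x* = 0.8·84/14.82 = 4.5344.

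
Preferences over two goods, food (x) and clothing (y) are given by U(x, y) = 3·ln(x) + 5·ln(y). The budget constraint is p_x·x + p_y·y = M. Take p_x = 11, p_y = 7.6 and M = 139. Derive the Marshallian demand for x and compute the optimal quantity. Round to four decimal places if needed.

x* = 4.7386

MU_x/MU_y = (3·y)/(5·x); tangency sets this equal to p_x/p_y.
So 3·p_y·y = 5·p_x·x; combined with the budget, a share 0.375 of income goes to x.
Demand: x*(p_x,p_y,M) = 0.375·M/p_x and y* = 0.625·M/p_y.
At p_x=11, p_y=7.6, M=139: x* = 0.375·139/11 = 4.7386.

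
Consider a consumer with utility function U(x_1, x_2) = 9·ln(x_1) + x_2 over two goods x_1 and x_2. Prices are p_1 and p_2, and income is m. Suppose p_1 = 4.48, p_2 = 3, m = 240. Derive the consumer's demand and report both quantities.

x_1* = 6.0268, x_2* = 71

MU_x_1 = 9/x_1, MU_x_2 = 1. Tangency: 9/x_1 = p_1/p_2.
So x_1*(p_1,p_2) = 9·p_2/p_1, independent of income; and x_2* = (m − 9·p_2)/p_2.
At the given prices: x_1* = 9·3/4.48 = 6.0268, and x_2* = 71.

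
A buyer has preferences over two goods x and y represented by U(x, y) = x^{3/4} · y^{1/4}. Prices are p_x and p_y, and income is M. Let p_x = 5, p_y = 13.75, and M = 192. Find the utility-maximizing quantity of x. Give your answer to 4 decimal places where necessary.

x* = 28.8

The MRS is 3·y/x. Set MRS = p_x/p_y.
Rearranging, p_y·y = (1/3)·p_x·x. Substituting into the budget gives p_x·x·(1 + (1/3)) = M.
Demand: x*(p_x,p_y,M) = 0.75·M/p_x and y* = 0.25·M/p_y.
At p_x=5, p_y=13.75, M=192: x* = 0.75·192/5 = 28.8.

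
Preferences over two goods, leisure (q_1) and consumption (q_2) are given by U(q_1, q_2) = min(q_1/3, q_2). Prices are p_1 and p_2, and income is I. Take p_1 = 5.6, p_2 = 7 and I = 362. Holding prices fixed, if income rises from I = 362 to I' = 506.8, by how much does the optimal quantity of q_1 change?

Δq_1* = 18.2521

Leontief preferences: the optimum is at the kink where q_1/3 = q_2/1, i.e. q_2 = (1/3)·q_1.
Budget: p_1·q_1 + p_2·(1/3)·q_1 = I, so (3·p_1 + p_2)·q_1 = 3·I.
Demand: q_1*(p_1,p_2,I) = 3·I/(3·p_1 + p_2), q_2* = I/(3·p_1 + p_2).
Here 3·5.6 + 7 = 23.8, giving q_1* = 45.6303.
At I' = 506.8: q_1* = 63.8824. Change: 63.8824 − 45.6303 = 18.2521.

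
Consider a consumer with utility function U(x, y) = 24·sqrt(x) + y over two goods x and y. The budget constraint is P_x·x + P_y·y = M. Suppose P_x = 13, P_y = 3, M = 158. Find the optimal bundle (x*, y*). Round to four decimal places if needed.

Thus x* = (12·P_y/P_x)² — independent of M — with the rest of income spent on y.
Plugging in: x* = (12·3/13)² = 7.6686, y* = 19.4359.

x* = 7.6686, y* = 19.4359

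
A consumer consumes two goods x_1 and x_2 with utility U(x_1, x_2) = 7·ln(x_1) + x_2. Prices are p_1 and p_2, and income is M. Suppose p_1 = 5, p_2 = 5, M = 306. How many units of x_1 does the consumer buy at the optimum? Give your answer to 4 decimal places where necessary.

x_1* = 7

MU_x_1 = 7/x_1, MU_x_2 = 1. Tangency: 7/x_1 = p_1/p_2.
So x_1*(p_1,p_2) = 7·p_2/p_1, independent of income; and x_2* = (M − 7·p_2)/p_2.
At the given prices: x_1* = 7·5/5 = 7.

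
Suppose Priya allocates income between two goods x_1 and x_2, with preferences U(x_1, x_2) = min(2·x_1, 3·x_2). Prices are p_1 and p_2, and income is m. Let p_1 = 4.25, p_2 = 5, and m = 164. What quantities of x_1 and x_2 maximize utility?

Demand: x_1*(p_1,p_2,m) = 3·m/(3·p_1 + 2·p_2), x_2* = 2·m/(3·p_1 + 2·p_2).
Here 3·4.25 + 2·5 = 22.75, giving x_1* = 21.6264 and x_2* = 14.4176.

x_1* = 21.6264, x_2* = 14.4176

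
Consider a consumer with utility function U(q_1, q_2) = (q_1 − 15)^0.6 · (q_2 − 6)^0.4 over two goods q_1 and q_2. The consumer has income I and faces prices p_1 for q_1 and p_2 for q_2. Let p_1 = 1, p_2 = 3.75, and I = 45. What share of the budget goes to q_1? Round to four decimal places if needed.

share on q_1 = 0.4333

This is Cobb-Douglas in (q_1−15, q_2−6): tangency gives 0.6·p_2·(q_2−6) = 0.4·p_1·(q_1−15).
Substituting into the budget: q_1* = 15 + 0.6·(I − 15·p_1 − 6·p_2)/p_1, and q_2* = 6 + 0.4·(…)/p_2.
Discretionary income = 45 − 15·1 − 6·3.75 = 7.5; q_1* = 15 + 0.6·7.5/1 = 19.5; q_2* = 6 + 0.4·7.5/3.75 = 6.8.
Expenditure on q_1: 1·19.5 = 19.5; share = 0.4333.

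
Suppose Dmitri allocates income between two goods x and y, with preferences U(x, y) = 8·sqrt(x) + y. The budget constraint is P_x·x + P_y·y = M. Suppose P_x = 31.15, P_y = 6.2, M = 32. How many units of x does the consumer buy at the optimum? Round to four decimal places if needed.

x* = 0.6339

Utility is quasi-linear in y; the FOC for x is 4/√x = P_x/P_y.
Thus x* = (4·P_y/P_x)² — independent of M — with the rest of income spent on y.
Plugging in: x* = (4·6.2/31.15)² = 0.6339.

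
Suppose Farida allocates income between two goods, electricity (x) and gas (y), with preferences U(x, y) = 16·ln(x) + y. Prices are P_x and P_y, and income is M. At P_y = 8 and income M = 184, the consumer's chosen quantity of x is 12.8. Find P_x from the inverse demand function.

P_x = 10

MU_x = 16/x, MU_y = 1. Tangency: 16/x = P_x/P_y.
So x*(P_x,P_y) = 16·P_y/P_x, independent of income; and y* = (M − 16·P_y)/P_y.
Set x* = 12.8 in the demand function and solve for P_x: P_x = 10.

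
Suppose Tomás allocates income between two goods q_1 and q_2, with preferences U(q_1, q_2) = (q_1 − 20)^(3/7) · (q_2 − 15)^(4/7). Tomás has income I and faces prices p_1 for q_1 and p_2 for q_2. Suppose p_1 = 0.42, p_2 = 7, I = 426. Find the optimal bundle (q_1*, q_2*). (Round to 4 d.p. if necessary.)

MRS = (3/4)·(q_2−15)/(q_1−20). Tangency with p_1/p_2 gives q_2−15 = (4/3)·(p_1/p_2)·(q_1−20).
After buying the subsistence bundle (20, 15), a share 3/7 of the remaining income goes to q_1: q_1* = 20 + 3/7·(I − 20p_1 − 15p_2)/p_1.
Discretionary income = 426 − 20·0.42 − 15·7 = 312.6; q_1* = 20 + 3/7·312.6/0.42 = 338.9796; q_2* = 15 + 4/7·312.6/7 = 40.5184.

q_1* = 338.9796, q_2* = 40.5184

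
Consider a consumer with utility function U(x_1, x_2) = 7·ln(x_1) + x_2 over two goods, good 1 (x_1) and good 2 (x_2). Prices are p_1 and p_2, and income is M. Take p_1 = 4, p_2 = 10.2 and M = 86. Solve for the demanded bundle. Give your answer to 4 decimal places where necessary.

x_1* = 17.85, x_2* = 1.4314

So x_1*(p_1,p_2) = 7·p_2/p_1, independent of income; and x_2* = (M − 7·p_2)/p_2.
At the given prices: x_1* = 7·10.2/4 = 17.85, and x_2* = 1.4314.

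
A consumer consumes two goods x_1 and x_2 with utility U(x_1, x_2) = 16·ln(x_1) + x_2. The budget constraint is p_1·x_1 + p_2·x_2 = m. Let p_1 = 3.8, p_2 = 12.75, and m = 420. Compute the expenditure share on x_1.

share on x_1 = 0.4857

MU_x_1 = 16/x_1, MU_x_2 = 1. Tangency: 16/x_1 = p_1/p_2.
So x_1*(p_1,p_2) = 16·p_2/p_1, independent of income; and x_2* = (m − 16·p_2)/p_2.
At the given prices: x_1* = 16·12.75/3.8 = 53.6842, and x_2* = 16.9412.
Expenditure on x_1: 3.8·53.6842 = 204; share = 0.4857.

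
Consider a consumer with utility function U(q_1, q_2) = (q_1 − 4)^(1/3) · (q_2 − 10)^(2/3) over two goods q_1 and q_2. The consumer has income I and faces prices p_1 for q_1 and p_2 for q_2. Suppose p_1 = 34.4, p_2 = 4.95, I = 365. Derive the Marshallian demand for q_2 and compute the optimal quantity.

This is Cobb-Douglas in (q_1−4, q_2−10): tangency gives 1/3·p_2·(q_2−10) = 2/3·p_1·(q_1−4).
After buying the subsistence bundle (4, 10), a share 1/3 of the remaining income goes to q_1: q_1* = 4 + 1/3·(I − 4p_1 − 10p_2)/p_1.
Discretionary income = 365 − 4·34.4 − 10·4.95 = 177.9; q_2* = 10 + 2/3·177.9/4.95 = 33.9596.

q_2* = 33.9596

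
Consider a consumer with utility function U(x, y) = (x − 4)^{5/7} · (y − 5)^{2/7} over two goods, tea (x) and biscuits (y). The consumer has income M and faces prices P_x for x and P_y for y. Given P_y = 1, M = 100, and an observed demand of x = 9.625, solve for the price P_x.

MRS = (5/2)·(y−5)/(x−4). Tangency with P_x/P_y gives y−5 = (2/5)·(P_x/P_y)·(x−4).
Substituting into the budget: x* = 4 + 5/7·(M − 4·P_x − 5·P_y)/P_x, and y* = 5 + 2/7·(…)/P_y.
Set x* = 9.625 in the demand function and solve for P_x: P_x = 8.

P_x = 8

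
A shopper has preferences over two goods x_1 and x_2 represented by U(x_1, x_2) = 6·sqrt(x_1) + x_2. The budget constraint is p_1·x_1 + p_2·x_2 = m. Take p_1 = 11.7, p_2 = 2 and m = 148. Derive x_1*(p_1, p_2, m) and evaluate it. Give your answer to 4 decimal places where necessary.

x_1* = 0.263

MU_x_1 = 3/√x_1, MU_x_2 = 1. Tangency: 3/√x_1 = p_1/p_2.
Solve: √x_1 = 3·p_2/p_1, so x_1*(p_1,p_2) = (3·p_2/p_1)², and x_2* = (m − p_1·x_1*)/p_2.
Plugging in: x_1* = (3·2/11.7)² = 0.263.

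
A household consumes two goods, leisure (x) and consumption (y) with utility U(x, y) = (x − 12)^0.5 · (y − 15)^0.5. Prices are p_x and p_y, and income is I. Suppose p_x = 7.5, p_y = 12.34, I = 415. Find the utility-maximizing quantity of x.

After buying the subsistence bundle (12, 15), a share 0.5 of the remaining income goes to x: x* = 12 + 0.5·(I − 12p_x − 15p_y)/p_x.
Discretionary income = 415 − 12·7.5 − 15·12.34 = 139.9; x* = 12 + 0.5·139.9/7.5 = 21.3267.

x* = 21.3267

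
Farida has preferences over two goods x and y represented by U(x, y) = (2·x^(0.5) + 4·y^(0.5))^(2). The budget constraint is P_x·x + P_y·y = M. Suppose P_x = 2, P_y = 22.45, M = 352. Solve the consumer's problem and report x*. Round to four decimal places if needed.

x* = 129.7603

From the CES first-order condition, (1/2)·(y/x)^(0.5) = P_x/P_y.
Hence y/x = (2·P_x/P_y)^(1/(0.5)), i.e. raised to the 2 power.
Substitute y = (y/x)·x into the budget: x* = M/(P_x + P_y·(y/x)).
Numerically y/x = 0.031746, so x* = 352/(2 + 22.45·0.031746) = 129.7603.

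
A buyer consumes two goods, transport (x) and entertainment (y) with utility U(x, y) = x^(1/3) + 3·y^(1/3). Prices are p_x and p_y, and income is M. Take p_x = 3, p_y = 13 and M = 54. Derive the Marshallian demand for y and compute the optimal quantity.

MU_x ∝ x^(-2/3), MU_y ∝ 3·y^(-2/3), so MRS = (1/3)·(y/x)^(2/3) = p_x/p_y.
Solve for the ratio: y/x = [3·p_x/p_y]^(1.5).
Substitute y = (y/x)·x into the budget: x* = M/(p_x + p_y·(y/x)).
Numerically y/x = 0.576035, so x* = 54/(3 + 13·0.576035) = 5.1485 and y* = 0.576035·5.1485 = 2.9657.

y* = 2.9657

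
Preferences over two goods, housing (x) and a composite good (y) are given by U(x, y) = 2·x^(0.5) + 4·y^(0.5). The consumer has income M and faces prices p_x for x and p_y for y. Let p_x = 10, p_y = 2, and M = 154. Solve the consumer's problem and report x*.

x* = 0.7333

MU_x ∝ 2·x^(-0.5), MU_y ∝ 4·y^(-0.5), so MRS = (1/2)·(y/x)^(0.5) = p_x/p_y.
Hence y/x = (2·p_x/p_y)^(1/(0.5)), i.e. raised to the 2 power.
With the ratio pinned down, the budget gives x* = M/(p_x + p_y·(y/x)) and y* = (y/x)·x*.
Numerically y/x = 100, so x* = 154/(10 + 2·100) = 0.7333.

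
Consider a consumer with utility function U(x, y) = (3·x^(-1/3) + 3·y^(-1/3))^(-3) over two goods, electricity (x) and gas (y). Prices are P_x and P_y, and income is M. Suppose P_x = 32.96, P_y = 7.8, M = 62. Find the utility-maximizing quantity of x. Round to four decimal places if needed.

x* = 1.1082

MU_x ∝ 3·x^(-4/3), MU_y ∝ 3·y^(-4/3), so MRS = (y/x)^(4/3) = P_x/P_y.
Solve for the ratio: y/x = [P_x/P_y]^(0.75).
With the ratio pinned down, the budget gives x* = M/(P_x + P_y·(y/x)) and y* = (y/x)·x*.
Numerically y/x = 2.947267, so x* = 62/(32.96 + 7.8·2.947267) = 1.1082.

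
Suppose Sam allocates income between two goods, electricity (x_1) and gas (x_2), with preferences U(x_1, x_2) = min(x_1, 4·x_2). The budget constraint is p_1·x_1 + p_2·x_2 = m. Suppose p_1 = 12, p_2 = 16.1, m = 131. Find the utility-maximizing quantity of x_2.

Leontief preferences: the optimum is at the kink where x_1/4 = x_2/1, i.e. x_2 = (1/4)·x_1.
Budget: p_1·x_1 + p_2·(1/4)·x_1 = m, so (4·p_1 + p_2)·x_1 = 4·m.
Demand: x_1*(p_1,p_2,m) = 4·m/(4·p_1 + p_2), x_2* = m/(4·p_1 + p_2).
Here 4·12 + 16.1 = 64.1, giving x_2* = 2.0437.

x_2* = 2.0437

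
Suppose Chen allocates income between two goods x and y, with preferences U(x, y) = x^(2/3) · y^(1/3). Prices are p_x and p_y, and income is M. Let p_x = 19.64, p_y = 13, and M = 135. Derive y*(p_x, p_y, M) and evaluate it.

y* = 3.4615

Tangency: MRS = 2·y/x = p_x/p_y.
So 2/3·p_y·y = 1/3·p_x·x; combined with the budget, a share 2/3 of income goes to x.
Demand: x*(p_x,p_y,M) = 2/3·M/p_x and y* = 1/3·M/p_y.
At p_x=19.64, p_y=13, M=135: y* = 1/3·135/13 = 3.4615.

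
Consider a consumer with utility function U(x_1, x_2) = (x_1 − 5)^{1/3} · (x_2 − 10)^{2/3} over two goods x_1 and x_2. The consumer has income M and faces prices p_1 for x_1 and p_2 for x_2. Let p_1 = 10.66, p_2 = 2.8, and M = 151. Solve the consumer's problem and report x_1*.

MRS = (1/2)·(x_2−10)/(x_1−5). Tangency with p_1/p_2 gives x_2−10 = 2·(p_1/p_2)·(x_1−5).
After buying the subsistence bundle (5, 10), a share 1/3 of the remaining income goes to x_1: x_1* = 5 + 1/3·(M − 5p_1 − 10p_2)/p_1.
Discretionary income = 151 − 5·10.66 − 10·2.8 = 69.7; x_1* = 5 + 1/3·69.7/10.66 = 7.1795.

x_1* = 7.1795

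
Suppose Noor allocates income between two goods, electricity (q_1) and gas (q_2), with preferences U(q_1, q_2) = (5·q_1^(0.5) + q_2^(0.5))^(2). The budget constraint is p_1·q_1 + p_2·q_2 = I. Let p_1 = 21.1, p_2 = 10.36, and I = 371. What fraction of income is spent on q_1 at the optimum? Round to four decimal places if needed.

MRS = MU_q_1/MU_q_2 = 5·(q_2/q_1)^(0.5). Set equal to p_1/p_2.
Solve for the ratio: q_2/q_1 = [(1/5)·p_1/p_2]^(2).
With the ratio pinned down, the budget gives q_1* = I/(p_1 + p_2·(q_2/q_1)) and q_2* = (q_2/q_1)·q_1*.
Numerically q_2/q_1 = 0.165923, so q_1* = 371/(21.1 + 10.36·0.165923) = 16.2584 and q_2* = 0.165923·16.2584 = 2.6976.
Expenditure on q_1: 21.1·16.2584 = 343.0525; share = 0.9247.

share on q_1 = 0.9247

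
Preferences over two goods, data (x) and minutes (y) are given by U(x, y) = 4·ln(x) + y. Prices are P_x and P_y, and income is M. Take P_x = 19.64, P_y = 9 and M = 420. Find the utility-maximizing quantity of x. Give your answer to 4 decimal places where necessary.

Set MRS = P_x/P_y: (4/x)/1 = P_x/P_y.
So x*(P_x,P_y) = 4·P_y/P_x, independent of income; and y* = (M − 4·P_y)/P_y.
At the given prices: x* = 4·9/19.64 = 1.833.

x* = 1.833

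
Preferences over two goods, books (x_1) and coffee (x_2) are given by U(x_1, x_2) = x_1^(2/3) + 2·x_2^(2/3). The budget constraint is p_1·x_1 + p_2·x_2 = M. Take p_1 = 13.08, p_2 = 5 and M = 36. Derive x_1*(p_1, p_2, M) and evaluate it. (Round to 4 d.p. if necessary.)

Numerically x_2/x_1 = 143.219847, so x_1* = 36/(13.08 + 5·143.219847) = 0.0494.

x_1* = 0.0494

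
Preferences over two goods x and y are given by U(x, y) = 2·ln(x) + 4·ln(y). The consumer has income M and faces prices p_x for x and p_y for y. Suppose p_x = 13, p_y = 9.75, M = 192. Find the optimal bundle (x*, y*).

MU_x/MU_y = (2·y)/(4·x); tangency sets this equal to p_x/p_y.
So 2·p_y·y = 4·p_x·x; combined with the budget, a share 1/3 of income goes to x.
Demand: x*(p_x,p_y,M) = 1/3·M/p_x and y* = 2/3·M/p_y.
At p_x=13, p_y=9.75, M=192: x* = 1/3·192/13 = 4.9231, y* = 13.1282.

x* = 4.9231, y* = 13.1282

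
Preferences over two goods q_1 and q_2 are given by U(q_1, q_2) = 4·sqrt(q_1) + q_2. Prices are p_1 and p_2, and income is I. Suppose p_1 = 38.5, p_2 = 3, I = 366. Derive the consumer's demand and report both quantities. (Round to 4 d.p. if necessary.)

q_1* = 0.0243, q_2* = 121.6883

Set MRS = p_1/p_2: 2·q_1^(−1/2) = p_1/p_2.
Solve: √q_1 = 2·p_2/p_1, so q_1*(p_1,p_2) = (2·p_2/p_1)², and q_2* = (I − p_1·q_1*)/p_2.
Plugging in: q_1* = (2·3/38.5)² = 0.0243, q_2* = 121.6883.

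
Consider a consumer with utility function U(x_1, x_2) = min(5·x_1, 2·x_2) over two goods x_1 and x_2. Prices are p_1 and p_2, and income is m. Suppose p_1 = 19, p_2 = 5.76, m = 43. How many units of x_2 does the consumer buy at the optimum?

x_2* = 3.2186

With perfect complements, no substitution: consume in ratio x_1:x_2 = 2:5.
Budget: p_1·x_1 + p_2·(5/2)·x_1 = m, so (2·p_1 + 5·p_2)·x_1 = 2·m.
Demand: x_1*(p_1,p_2,m) = 2·m/(2·p_1 + 5·p_2), x_2* = 5·m/(2·p_1 + 5·p_2).
Here 2·19 + 5·5.76 = 66.8, giving x_2* = 3.2186.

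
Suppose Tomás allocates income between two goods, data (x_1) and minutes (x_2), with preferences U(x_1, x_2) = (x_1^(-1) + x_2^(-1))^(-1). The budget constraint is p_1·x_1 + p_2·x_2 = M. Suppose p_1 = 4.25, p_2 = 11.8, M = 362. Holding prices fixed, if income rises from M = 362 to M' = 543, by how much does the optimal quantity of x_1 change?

Δx_1* = 15.9729

From the CES first-order condition, (x_2/x_1)^(2) = p_1/p_2.
Hence x_2/x_1 = (p_1/p_2)^(1/(2)), i.e. raised to the 0.5 power.
Substitute x_2 = (x_2/x_1)·x_1 into the budget: x_1* = M/(p_1 + p_2·(x_2/x_1)).
Numerically x_2/x_1 = 0.600141, so x_1* = 362/(4.25 + 11.8·0.600141) = 31.9459.
At M' = 543: x_1* = 47.9188. Change: 47.9188 − 31.9459 = 15.9729.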